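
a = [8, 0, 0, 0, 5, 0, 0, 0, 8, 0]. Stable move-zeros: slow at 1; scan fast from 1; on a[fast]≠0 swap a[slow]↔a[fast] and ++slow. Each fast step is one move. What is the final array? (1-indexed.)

[8, 5, 8, 0, 0, 0, 0, 0, 0, 0]

slow=1 fast=1: a[fast]=8≠0 swap→a[1]=8, slow++,fast++
slow=2 fast=2: a[fast]=0, fast++
slow=2 fast=3: a[fast]=0, fast++
slow=2 fast=4: a[fast]=0, fast++
slow=2 fast=5: a[fast]=5≠0 swap→a[2]=5, slow++,fast++
slow=3 fast=6: a[fast]=0, fast++
slow=3 fast=7: a[fast]=0, fast++
slow=3 fast=8: a[fast]=0, fast++
slow=3 fast=9: a[fast]=8≠0 swap→a[3]=8, slow++,fast++
slow=4 fast=10: a[fast]=0, fast++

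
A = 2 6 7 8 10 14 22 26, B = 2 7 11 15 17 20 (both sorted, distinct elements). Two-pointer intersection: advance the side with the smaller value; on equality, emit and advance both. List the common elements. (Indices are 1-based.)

i=1 j=1: 2==2 emit, i++,j++
i=2 j=2: 6<7, i++
i=3 j=2: 7==7 emit, i++,j++
i=4 j=3: 8<11, i++
i=5 j=3: 10<11, i++
i=6 j=3: 14>11, j++
i=6 j=4: 14<15, i++
i=7 j=4: 22>15, j++
i=7 j=5: 22>17, j++
i=7 j=6: 22>20, j++

intersection = [2, 7]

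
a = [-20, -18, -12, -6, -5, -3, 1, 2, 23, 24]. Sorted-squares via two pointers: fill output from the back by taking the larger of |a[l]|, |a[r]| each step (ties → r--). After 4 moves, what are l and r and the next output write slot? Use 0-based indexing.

l=2, r=7, next write slot=5

[0,9] |-20|<=|24| out[9]=576 → r--
[0,8] |-20|<=|23| out[8]=529 → r--
[0,7] |-20|>|2| out[7]=400 → l++
[1,7] |-18|>|2| out[6]=324 → l++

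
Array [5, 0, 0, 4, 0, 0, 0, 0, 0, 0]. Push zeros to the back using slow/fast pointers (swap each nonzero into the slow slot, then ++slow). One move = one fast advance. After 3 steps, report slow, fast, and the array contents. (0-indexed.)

slow=0 fast=0: a[fast]=5≠0 swap→a[0]=5, slow++,fast++
slow=1 fast=1: a[fast]=0, fast++
slow=1 fast=2: a[fast]=0, fast++

slow=1, fast=3, a=[5, 0, 0, 4, 0, 0, 0, 0, 0, 0]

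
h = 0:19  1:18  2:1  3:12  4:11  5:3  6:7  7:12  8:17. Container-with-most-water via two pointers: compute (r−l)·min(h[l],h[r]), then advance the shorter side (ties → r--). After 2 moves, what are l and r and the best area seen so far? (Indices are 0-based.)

l=0, r=6, best area=136

l=0 r=8: min(19,17)*8=136 best=136 *, r--
l=0 r=7: min(19,12)*7=84 best=136, r--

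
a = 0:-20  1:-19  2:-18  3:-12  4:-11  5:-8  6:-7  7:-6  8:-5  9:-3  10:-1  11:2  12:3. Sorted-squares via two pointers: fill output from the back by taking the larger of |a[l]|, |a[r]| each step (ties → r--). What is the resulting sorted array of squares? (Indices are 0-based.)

[1, 4, 9, 9, 25, 36, 49, 64, 121, 144, 324, 361, 400]

[0,12] |-20|>|3| out[12]=400 → l++
[1,12] |-19|>|3| out[11]=361 → l++
[2,12] |-18|>|3| out[10]=324 → l++
[3,12] |-12|>|3| out[9]=144 → l++
[4,12] |-11|>|3| out[8]=121 → l++
[5,12] |-8|>|3| out[7]=64 → l++
[6,12] |-7|>|3| out[6]=49 → l++
[7,12] |-6|>|3| out[5]=36 → l++
[8,12] |-5|>|3| out[4]=25 → l++
[9,12] |-3|<=|3| out[3]=9 → r--
[9,11] |-3|>|2| out[2]=9 → l++
[10,11] |-1|<=|2| out[1]=4 → r--
[10,10] |-1|<=|-1| out[0]=1 → r--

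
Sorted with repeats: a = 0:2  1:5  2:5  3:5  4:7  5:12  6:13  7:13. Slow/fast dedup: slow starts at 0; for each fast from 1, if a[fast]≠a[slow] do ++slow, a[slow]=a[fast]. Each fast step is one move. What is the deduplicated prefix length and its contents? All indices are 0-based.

length 5; prefix = [2, 5, 7, 12, 13]

(s=0,f=1) a[fast]=5≠a[slow]=2 write a[1]=5 → slow++,fast++
(s=1,f=2) a[fast]=5=a[slow] dup → fast++
(s=1,f=3) a[fast]=5=a[slow] dup → fast++
(s=1,f=4) a[fast]=7≠a[slow]=5 write a[2]=7 → slow++,fast++
(s=2,f=5) a[fast]=12≠a[slow]=7 write a[3]=12 → slow++,fast++
(s=3,f=6) a[fast]=13≠a[slow]=12 write a[4]=13 → slow++,fast++
(s=4,f=7) a[fast]=13=a[slow] dup → fast++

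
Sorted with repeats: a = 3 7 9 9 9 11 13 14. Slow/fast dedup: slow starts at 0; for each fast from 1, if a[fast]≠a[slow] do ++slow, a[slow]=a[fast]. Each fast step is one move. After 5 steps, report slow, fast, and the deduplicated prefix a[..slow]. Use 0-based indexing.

(s=0,f=1) a[fast]=7≠a[slow]=3 write a[1]=7 → slow++,fast++
(s=1,f=2) a[fast]=9≠a[slow]=7 write a[2]=9 → slow++,fast++
(s=2,f=3) a[fast]=9=a[slow] dup → fast++
(s=2,f=4) a[fast]=9=a[slow] dup → fast++
(s=2,f=5) a[fast]=11≠a[slow]=9 write a[3]=11 → slow++,fast++

slow=3, fast=6, prefix=[3, 7, 9, 11]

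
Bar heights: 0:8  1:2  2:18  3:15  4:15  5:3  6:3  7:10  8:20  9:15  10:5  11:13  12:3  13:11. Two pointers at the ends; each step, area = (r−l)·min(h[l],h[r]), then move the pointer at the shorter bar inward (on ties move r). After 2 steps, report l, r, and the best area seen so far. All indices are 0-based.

l=2, r=13, best area=104

l=0 r=13: min(8,11)*13=104 best=104 *, l++
l=1 r=13: min(2,11)*12=24 best=104, l++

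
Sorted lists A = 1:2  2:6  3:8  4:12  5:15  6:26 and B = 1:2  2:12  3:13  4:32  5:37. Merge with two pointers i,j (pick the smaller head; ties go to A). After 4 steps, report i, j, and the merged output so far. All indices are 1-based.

[i=1,j=1] A[i]=2<=B[j]=2 take 2 → i++
[i=2,j=1] A[i]=6>B[j]=2 take 2 → j++
[i=2,j=2] A[i]=6<=B[j]=12 take 6 → i++
[i=3,j=2] A[i]=8<=B[j]=12 take 8 → i++

i=4, j=2, merged so far=[2, 2, 6, 8]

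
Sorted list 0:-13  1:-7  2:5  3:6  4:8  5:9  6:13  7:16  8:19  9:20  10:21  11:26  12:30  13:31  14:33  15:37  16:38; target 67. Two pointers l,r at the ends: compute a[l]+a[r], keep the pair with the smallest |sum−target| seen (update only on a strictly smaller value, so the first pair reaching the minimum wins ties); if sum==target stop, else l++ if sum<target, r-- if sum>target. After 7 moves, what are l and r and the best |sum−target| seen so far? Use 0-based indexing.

l=7, r=16, best |Δ|=16

[0,16] -13+38=25 d=42 * → l++
[1,16] -7+38=31 d=36 * → l++
[2,16] 5+38=43 d=24 * → l++
[3,16] 6+38=44 d=23 * → l++
[4,16] 8+38=46 d=21 * → l++
[5,16] 9+38=47 d=20 * → l++
[6,16] 13+38=51 d=16 * → l++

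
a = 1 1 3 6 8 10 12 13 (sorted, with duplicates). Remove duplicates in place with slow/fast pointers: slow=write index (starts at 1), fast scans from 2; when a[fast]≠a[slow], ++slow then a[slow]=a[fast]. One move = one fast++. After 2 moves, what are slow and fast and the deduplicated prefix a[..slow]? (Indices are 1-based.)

(s=1,f=2) a[fast]=1=a[slow] dup → fast++
(s=1,f=3) a[fast]=3≠a[slow]=1 write a[2]=3 → slow++,fast++

slow=2, fast=4, prefix=[1, 3]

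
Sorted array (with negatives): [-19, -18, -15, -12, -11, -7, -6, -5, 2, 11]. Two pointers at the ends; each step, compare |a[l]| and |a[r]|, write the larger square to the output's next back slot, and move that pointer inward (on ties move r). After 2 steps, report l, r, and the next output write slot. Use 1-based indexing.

l=3, r=10, next write slot=8

l=1 r=10: |-19|>|11| out[10]=361, l++
l=2 r=10: |-18|>|11| out[9]=324, l++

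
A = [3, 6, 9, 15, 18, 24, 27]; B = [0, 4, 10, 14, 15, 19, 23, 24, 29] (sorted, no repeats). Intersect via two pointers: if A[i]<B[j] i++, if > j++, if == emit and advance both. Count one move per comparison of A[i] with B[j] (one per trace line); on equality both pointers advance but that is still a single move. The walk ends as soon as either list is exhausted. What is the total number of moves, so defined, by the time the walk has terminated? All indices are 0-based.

[i=0,j=0] 3>0 → j++
[i=0,j=1] 3<4 → i++
[i=1,j=1] 6>4 → j++
[i=1,j=2] 6<10 → i++
[i=2,j=2] 9<10 → i++
[i=3,j=2] 15>10 → j++
[i=3,j=3] 15>14 → j++
[i=3,j=4] 15==15 emit → i++,j++
[i=4,j=5] 18<19 → i++
[i=5,j=5] 24>19 → j++
[i=5,j=6] 24>23 → j++
[i=5,j=7] 24==24 emit → i++,j++
[i=6,j=8] 27<29 → i++

13 moves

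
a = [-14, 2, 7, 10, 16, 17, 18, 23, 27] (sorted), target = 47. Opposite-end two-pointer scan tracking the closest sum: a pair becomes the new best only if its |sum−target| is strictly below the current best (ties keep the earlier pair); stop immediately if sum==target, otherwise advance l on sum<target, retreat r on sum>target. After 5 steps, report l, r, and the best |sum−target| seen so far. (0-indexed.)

l=0 r=8: -14+27=13 d=34 *, l++
l=1 r=8: 2+27=29 d=18 *, l++
l=2 r=8: 7+27=34 d=13 *, l++
l=3 r=8: 10+27=37 d=10 *, l++
l=4 r=8: 16+27=43 d=4 *, l++

l=5, r=8, best |Δ|=4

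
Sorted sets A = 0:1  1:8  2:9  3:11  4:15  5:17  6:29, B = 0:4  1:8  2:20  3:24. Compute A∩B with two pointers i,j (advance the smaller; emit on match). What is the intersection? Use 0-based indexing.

i=0 j=0: 1<4, i++
i=1 j=0: 8>4, j++
i=1 j=1: 8==8 emit, i++,j++
i=2 j=2: 9<20, i++
i=3 j=2: 11<20, i++
i=4 j=2: 15<20, i++
i=5 j=2: 17<20, i++
i=6 j=2: 29>20, j++
i=6 j=3: 29>24, j++

intersection = [8]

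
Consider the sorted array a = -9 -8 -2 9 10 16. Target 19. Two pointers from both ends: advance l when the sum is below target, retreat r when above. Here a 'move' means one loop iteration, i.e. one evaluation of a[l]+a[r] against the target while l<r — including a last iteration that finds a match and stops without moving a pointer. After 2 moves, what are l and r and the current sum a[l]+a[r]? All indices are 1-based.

l=3, r=6, sum=14

l=1 r=6: -9+16=7 <19, l++
l=2 r=6: -8+16=8 <19, l++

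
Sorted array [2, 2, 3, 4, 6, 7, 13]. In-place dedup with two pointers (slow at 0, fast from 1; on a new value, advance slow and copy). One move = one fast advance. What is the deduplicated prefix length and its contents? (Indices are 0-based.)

length 6; prefix = [2, 3, 4, 6, 7, 13]

slow=0 fast=1: a[fast]=2=a[slow] dup, fast++
slow=0 fast=2: a[fast]=3≠a[slow]=2 write a[1]=3, slow++,fast++
slow=1 fast=3: a[fast]=4≠a[slow]=3 write a[2]=4, slow++,fast++
slow=2 fast=4: a[fast]=6≠a[slow]=4 write a[3]=6, slow++,fast++
slow=3 fast=5: a[fast]=7≠a[slow]=6 write a[4]=7, slow++,fast++
slow=4 fast=6: a[fast]=13≠a[slow]=7 write a[5]=13, slow++,fast++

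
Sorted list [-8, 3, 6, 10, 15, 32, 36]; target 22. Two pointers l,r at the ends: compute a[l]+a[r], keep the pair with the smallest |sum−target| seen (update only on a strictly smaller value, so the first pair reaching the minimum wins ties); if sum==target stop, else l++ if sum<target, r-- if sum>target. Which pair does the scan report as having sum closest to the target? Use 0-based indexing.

[0,6] -8+36=28 d=6 * → r--
[0,5] -8+32=24 d=2 * → r--
[0,4] -8+15=7 d=15 → l++
[1,4] 3+15=18 d=4 → l++
[2,4] 6+15=21 d=1 * → l++
[3,4] 10+15=25 d=3 → r--

pair (6, 15) with sum 21 (|Δ|=1)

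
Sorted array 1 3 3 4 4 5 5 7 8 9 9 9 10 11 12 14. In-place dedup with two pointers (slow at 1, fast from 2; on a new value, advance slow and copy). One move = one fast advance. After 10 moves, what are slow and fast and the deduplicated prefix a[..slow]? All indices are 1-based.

slow=1 fast=2: a[fast]=3≠a[slow]=1 write a[2]=3, slow++,fast++
slow=2 fast=3: a[fast]=3=a[slow] dup, fast++
slow=2 fast=4: a[fast]=4≠a[slow]=3 write a[3]=4, slow++,fast++
slow=3 fast=5: a[fast]=4=a[slow] dup, fast++
slow=3 fast=6: a[fast]=5≠a[slow]=4 write a[4]=5, slow++,fast++
slow=4 fast=7: a[fast]=5=a[slow] dup, fast++
slow=4 fast=8: a[fast]=7≠a[slow]=5 write a[5]=7, slow++,fast++
slow=5 fast=9: a[fast]=8≠a[slow]=7 write a[6]=8, slow++,fast++
slow=6 fast=10: a[fast]=9≠a[slow]=8 write a[7]=9, slow++,fast++
slow=7 fast=11: a[fast]=9=a[slow] dup, fast++

slow=7, fast=12, prefix=[1, 3, 4, 5, 7, 8, 9]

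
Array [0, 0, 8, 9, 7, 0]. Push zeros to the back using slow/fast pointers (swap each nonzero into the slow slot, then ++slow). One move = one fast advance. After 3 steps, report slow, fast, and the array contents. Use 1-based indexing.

(s=1,f=1) a[fast]=0 → fast++
(s=1,f=2) a[fast]=0 → fast++
(s=1,f=3) a[fast]=8≠0 swap→a[1]=8 → slow++,fast++

slow=2, fast=4, a=[8, 0, 0, 9, 7, 0]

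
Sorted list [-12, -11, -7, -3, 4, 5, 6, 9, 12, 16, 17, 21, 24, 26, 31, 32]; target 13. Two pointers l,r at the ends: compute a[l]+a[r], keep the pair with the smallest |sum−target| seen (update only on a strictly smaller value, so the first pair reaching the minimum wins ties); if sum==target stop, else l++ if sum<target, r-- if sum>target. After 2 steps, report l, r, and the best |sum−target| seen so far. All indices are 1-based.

l=1, r=14, best |Δ|=6

l=1 r=16: -12+32=20 d=7 *, r--
l=1 r=15: -12+31=19 d=6 *, r--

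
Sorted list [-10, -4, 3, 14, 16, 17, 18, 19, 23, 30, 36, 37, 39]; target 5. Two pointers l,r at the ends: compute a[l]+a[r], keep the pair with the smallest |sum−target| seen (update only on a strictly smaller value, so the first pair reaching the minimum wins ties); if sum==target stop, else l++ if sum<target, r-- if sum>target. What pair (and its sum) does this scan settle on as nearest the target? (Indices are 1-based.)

pair (-10, 16) with sum 6 (|Δ|=1)

l=1 r=13: -10+39=29 d=24 *, r--
l=1 r=12: -10+37=27 d=22 *, r--
l=1 r=11: -10+36=26 d=21 *, r--
l=1 r=10: -10+30=20 d=15 *, r--
l=1 r=9: -10+23=13 d=8 *, r--
l=1 r=8: -10+19=9 d=4 *, r--
l=1 r=7: -10+18=8 d=3 *, r--
l=1 r=6: -10+17=7 d=2 *, r--
l=1 r=5: -10+16=6 d=1 *, r--
l=1 r=4: -10+14=4 d=1, l++
l=2 r=4: -4+14=10 d=5, r--
l=2 r=3: -4+3=-1 d=6, l++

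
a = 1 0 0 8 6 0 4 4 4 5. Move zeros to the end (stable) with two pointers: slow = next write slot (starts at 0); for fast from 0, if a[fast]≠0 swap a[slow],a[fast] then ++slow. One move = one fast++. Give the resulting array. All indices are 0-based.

slow=0 fast=0: a[fast]=1≠0 swap→a[0]=1, slow++,fast++
slow=1 fast=1: a[fast]=0, fast++
slow=1 fast=2: a[fast]=0, fast++
slow=1 fast=3: a[fast]=8≠0 swap→a[1]=8, slow++,fast++
slow=2 fast=4: a[fast]=6≠0 swap→a[2]=6, slow++,fast++
slow=3 fast=5: a[fast]=0, fast++
slow=3 fast=6: a[fast]=4≠0 swap→a[3]=4, slow++,fast++
slow=4 fast=7: a[fast]=4≠0 swap→a[4]=4, slow++,fast++
slow=5 fast=8: a[fast]=4≠0 swap→a[5]=4, slow++,fast++
slow=6 fast=9: a[fast]=5≠0 swap→a[6]=5, slow++,fast++

[1, 8, 6, 4, 4, 4, 5, 0, 0, 0]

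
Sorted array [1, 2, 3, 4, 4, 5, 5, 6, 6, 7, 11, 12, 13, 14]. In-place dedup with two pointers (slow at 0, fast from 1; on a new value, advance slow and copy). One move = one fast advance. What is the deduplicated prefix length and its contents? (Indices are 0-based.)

(s=0,f=1) a[fast]=2≠a[slow]=1 write a[1]=2 → slow++,fast++
(s=1,f=2) a[fast]=3≠a[slow]=2 write a[2]=3 → slow++,fast++
(s=2,f=3) a[fast]=4≠a[slow]=3 write a[3]=4 → slow++,fast++
(s=3,f=4) a[fast]=4=a[slow] dup → fast++
(s=3,f=5) a[fast]=5≠a[slow]=4 write a[4]=5 → slow++,fast++
(s=4,f=6) a[fast]=5=a[slow] dup → fast++
(s=4,f=7) a[fast]=6≠a[slow]=5 write a[5]=6 → slow++,fast++
(s=5,f=8) a[fast]=6=a[slow] dup → fast++
(s=5,f=9) a[fast]=7≠a[slow]=6 write a[6]=7 → slow++,fast++
(s=6,f=10) a[fast]=11≠a[slow]=7 write a[7]=11 → slow++,fast++
(s=7,f=11) a[fast]=12≠a[slow]=11 write a[8]=12 → slow++,fast++
(s=8,f=12) a[fast]=13≠a[slow]=12 write a[9]=13 → slow++,fast++
(s=9,f=13) a[fast]=14≠a[slow]=13 write a[10]=14 → slow++,fast++

length 11; prefix = [1, 2, 3, 4, 5, 6, 7, 11, 12, 13, 14]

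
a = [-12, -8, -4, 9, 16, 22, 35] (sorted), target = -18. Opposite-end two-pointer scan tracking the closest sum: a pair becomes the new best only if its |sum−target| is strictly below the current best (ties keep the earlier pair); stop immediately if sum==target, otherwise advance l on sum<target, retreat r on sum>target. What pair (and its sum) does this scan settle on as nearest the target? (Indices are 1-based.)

[1,7] -12+35=23 d=41 * → r--
[1,6] -12+22=10 d=28 * → r--
[1,5] -12+16=4 d=22 * → r--
[1,4] -12+9=-3 d=15 * → r--
[1,3] -12+-4=-16 d=2 * → r--
[1,2] -12+-8=-20 d=2 → l++

pair (-12, -4) with sum -16 (|Δ|=2)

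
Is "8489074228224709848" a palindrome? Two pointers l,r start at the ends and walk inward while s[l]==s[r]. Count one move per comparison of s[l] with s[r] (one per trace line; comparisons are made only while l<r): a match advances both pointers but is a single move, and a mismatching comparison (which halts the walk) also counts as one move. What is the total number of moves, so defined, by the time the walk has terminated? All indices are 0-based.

l=0 r=18: '8'=='8', l++,r--
l=1 r=17: '4'=='4', l++,r--
l=2 r=16: '8'=='8', l++,r--
l=3 r=15: '9'=='9', l++,r--
l=4 r=14: '0'=='0', l++,r--
l=5 r=13: '7'=='7', l++,r--
l=6 r=12: '4'=='4', l++,r--
l=7 r=11: '2'=='2', l++,r--
l=8 r=10: '2'=='2', l++,r--

9 moves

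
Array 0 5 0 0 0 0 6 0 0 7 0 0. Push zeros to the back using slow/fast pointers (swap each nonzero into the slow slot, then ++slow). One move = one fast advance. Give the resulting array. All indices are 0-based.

[5, 6, 7, 0, 0, 0, 0, 0, 0, 0, 0, 0]

slow=0 fast=0: a[fast]=0, fast++
slow=0 fast=1: a[fast]=5≠0 swap→a[0]=5, slow++,fast++
slow=1 fast=2: a[fast]=0, fast++
slow=1 fast=3: a[fast]=0, fast++
slow=1 fast=4: a[fast]=0, fast++
slow=1 fast=5: a[fast]=0, fast++
slow=1 fast=6: a[fast]=6≠0 swap→a[1]=6, slow++,fast++
slow=2 fast=7: a[fast]=0, fast++
slow=2 fast=8: a[fast]=0, fast++
slow=2 fast=9: a[fast]=7≠0 swap→a[2]=7, slow++,fast++
slow=3 fast=10: a[fast]=0, fast++
slow=3 fast=11: a[fast]=0, fast++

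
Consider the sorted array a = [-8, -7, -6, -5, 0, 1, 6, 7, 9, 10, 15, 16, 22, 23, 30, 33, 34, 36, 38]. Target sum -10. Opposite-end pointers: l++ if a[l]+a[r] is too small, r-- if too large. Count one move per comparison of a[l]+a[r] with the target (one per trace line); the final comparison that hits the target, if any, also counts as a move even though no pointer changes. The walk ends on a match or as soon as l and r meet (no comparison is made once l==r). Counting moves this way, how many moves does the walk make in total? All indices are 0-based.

l=0 r=18: -8+38=30 >-10, r--
l=0 r=17: -8+36=28 >-10, r--
l=0 r=16: -8+34=26 >-10, r--
l=0 r=15: -8+33=25 >-10, r--
l=0 r=14: -8+30=22 >-10, r--
l=0 r=13: -8+23=15 >-10, r--
l=0 r=12: -8+22=14 >-10, r--
l=0 r=11: -8+16=8 >-10, r--
l=0 r=10: -8+15=7 >-10, r--
l=0 r=9: -8+10=2 >-10, r--
l=0 r=8: -8+9=1 >-10, r--
l=0 r=7: -8+7=-1 >-10, r--
l=0 r=6: -8+6=-2 >-10, r--
l=0 r=5: -8+1=-7 >-10, r--
l=0 r=4: -8+0=-8 >-10, r--
l=0 r=3: -8+-5=-13 <-10, l++
l=1 r=3: -7+-5=-12 <-10, l++
l=2 r=3: -6+-5=-11 <-10, l++

18 moves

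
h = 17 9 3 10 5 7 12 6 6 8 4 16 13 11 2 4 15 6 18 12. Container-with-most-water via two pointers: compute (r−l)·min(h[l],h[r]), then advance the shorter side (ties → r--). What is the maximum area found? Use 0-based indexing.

[0,19] min(17,12)*19=228 best=228 * → r--
[0,18] min(17,18)*18=306 best=306 * → l++
[1,18] min(9,18)*17=153 best=306 → l++
[2,18] min(3,18)*16=48 best=306 → l++
[3,18] min(10,18)*15=150 best=306 → l++
[4,18] min(5,18)*14=70 best=306 → l++
[5,18] min(7,18)*13=91 best=306 → l++
[6,18] min(12,18)*12=144 best=306 → l++
[7,18] min(6,18)*11=66 best=306 → l++
[8,18] min(6,18)*10=60 best=306 → l++
[9,18] min(8,18)*9=72 best=306 → l++
[10,18] min(4,18)*8=32 best=306 → l++
[11,18] min(16,18)*7=112 best=306 → l++
[12,18] min(13,18)*6=78 best=306 → l++
[13,18] min(11,18)*5=55 best=306 → l++
[14,18] min(2,18)*4=8 best=306 → l++
[15,18] min(4,18)*3=12 best=306 → l++
[16,18] min(15,18)*2=30 best=306 → l++
[17,18] min(6,18)*1=6 best=306 → l++

max area = 306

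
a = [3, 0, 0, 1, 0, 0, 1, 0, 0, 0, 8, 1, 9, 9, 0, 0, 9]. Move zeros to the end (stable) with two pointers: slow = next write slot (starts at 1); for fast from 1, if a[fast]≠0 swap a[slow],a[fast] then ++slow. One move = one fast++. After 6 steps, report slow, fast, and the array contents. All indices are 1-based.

slow=3, fast=7, a=[3, 1, 0, 0, 0, 0, 1, 0, 0, 0, 8, 1, 9, 9, 0, 0, 9]

(s=1,f=1) a[fast]=3≠0 swap→a[1]=3 → slow++,fast++
(s=2,f=2) a[fast]=0 → fast++
(s=2,f=3) a[fast]=0 → fast++
(s=2,f=4) a[fast]=1≠0 swap→a[2]=1 → slow++,fast++
(s=3,f=5) a[fast]=0 → fast++
(s=3,f=6) a[fast]=0 → fast++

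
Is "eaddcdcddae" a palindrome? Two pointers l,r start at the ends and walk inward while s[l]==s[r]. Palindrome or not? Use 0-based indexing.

[0,10] 'e'=='e' → l++,r--
[1,9] 'a'=='a' → l++,r--
[2,8] 'd'=='d' → l++,r--
[3,7] 'd'=='d' → l++,r--
[4,6] 'c'=='c' → l++,r--

palindrome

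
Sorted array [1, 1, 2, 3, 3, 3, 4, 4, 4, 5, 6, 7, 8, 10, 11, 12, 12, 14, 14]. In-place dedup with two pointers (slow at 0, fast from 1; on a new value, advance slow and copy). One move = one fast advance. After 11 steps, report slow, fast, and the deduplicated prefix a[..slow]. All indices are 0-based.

slow=0 fast=1: a[fast]=1=a[slow] dup, fast++
slow=0 fast=2: a[fast]=2≠a[slow]=1 write a[1]=2, slow++,fast++
slow=1 fast=3: a[fast]=3≠a[slow]=2 write a[2]=3, slow++,fast++
slow=2 fast=4: a[fast]=3=a[slow] dup, fast++
slow=2 fast=5: a[fast]=3=a[slow] dup, fast++
slow=2 fast=6: a[fast]=4≠a[slow]=3 write a[3]=4, slow++,fast++
slow=3 fast=7: a[fast]=4=a[slow] dup, fast++
slow=3 fast=8: a[fast]=4=a[slow] dup, fast++
slow=3 fast=9: a[fast]=5≠a[slow]=4 write a[4]=5, slow++,fast++
slow=4 fast=10: a[fast]=6≠a[slow]=5 write a[5]=6, slow++,fast++
slow=5 fast=11: a[fast]=7≠a[slow]=6 write a[6]=7, slow++,fast++

slow=6, fast=12, prefix=[1, 2, 3, 4, 5, 6, 7]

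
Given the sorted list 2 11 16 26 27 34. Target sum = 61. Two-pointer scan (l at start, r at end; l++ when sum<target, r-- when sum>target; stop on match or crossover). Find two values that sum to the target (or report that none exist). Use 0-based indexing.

l=0 r=5: 2+34=36 <61, l++
l=1 r=5: 11+34=45 <61, l++
l=2 r=5: 16+34=50 <61, l++
l=3 r=5: 26+34=60 <61, l++
l=4 r=5: 27+34=61, found

(27, 34)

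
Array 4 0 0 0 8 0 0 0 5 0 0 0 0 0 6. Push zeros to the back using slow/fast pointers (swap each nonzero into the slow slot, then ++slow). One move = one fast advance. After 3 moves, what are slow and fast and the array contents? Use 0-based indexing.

slow=1, fast=3, a=[4, 0, 0, 0, 8, 0, 0, 0, 5, 0, 0, 0, 0, 0, 6]

(s=0,f=0) a[fast]=4≠0 swap→a[0]=4 → slow++,fast++
(s=1,f=1) a[fast]=0 → fast++
(s=1,f=2) a[fast]=0 → fast++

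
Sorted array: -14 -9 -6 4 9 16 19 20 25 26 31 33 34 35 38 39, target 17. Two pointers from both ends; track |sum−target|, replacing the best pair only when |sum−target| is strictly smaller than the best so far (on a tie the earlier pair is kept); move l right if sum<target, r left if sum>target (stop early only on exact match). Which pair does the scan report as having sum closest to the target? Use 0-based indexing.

pair (-14, 31) with sum 17 (|Δ|=0)

l=0 r=15: -14+39=25 d=8 *, r--
l=0 r=14: -14+38=24 d=7 *, r--
l=0 r=13: -14+35=21 d=4 *, r--
l=0 r=12: -14+34=20 d=3 *, r--
l=0 r=11: -14+33=19 d=2 *, r--
l=0 r=10: -14+31=17 d=0 *, stop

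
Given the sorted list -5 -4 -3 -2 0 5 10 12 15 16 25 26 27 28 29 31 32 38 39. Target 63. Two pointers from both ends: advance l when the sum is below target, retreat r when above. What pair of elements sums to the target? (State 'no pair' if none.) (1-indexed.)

l=1 r=19: -5+39=34 <63, l++
l=2 r=19: -4+39=35 <63, l++
l=3 r=19: -3+39=36 <63, l++
l=4 r=19: -2+39=37 <63, l++
l=5 r=19: 0+39=39 <63, l++
l=6 r=19: 5+39=44 <63, l++
l=7 r=19: 10+39=49 <63, l++
l=8 r=19: 12+39=51 <63, l++
l=9 r=19: 15+39=54 <63, l++
l=10 r=19: 16+39=55 <63, l++
l=11 r=19: 25+39=64 >63, r--
l=11 r=18: 25+38=63, found

(25, 38)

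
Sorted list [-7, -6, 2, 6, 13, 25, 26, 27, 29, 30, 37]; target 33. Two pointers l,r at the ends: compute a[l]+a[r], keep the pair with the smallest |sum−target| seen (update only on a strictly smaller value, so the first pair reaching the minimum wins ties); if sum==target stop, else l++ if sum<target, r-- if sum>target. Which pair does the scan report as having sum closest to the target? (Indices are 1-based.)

pair (6, 27) with sum 33 (|Δ|=0)

l=1 r=11: -7+37=30 d=3 *, l++
l=2 r=11: -6+37=31 d=2 *, l++
l=3 r=11: 2+37=39 d=6, r--
l=3 r=10: 2+30=32 d=1 *, l++
l=4 r=10: 6+30=36 d=3, r--
l=4 r=9: 6+29=35 d=2, r--
l=4 r=8: 6+27=33 d=0 *, stop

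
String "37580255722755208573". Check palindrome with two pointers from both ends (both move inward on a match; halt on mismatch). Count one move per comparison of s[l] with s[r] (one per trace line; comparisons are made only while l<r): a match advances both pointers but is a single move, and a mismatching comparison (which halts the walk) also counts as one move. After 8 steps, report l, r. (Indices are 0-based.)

l=8, r=11

l=0 r=19: '3'=='3', l++,r--
l=1 r=18: '7'=='7', l++,r--
l=2 r=17: '5'=='5', l++,r--
l=3 r=16: '8'=='8', l++,r--
l=4 r=15: '0'=='0', l++,r--
l=5 r=14: '2'=='2', l++,r--
l=6 r=13: '5'=='5', l++,r--
l=7 r=12: '5'=='5', l++,r--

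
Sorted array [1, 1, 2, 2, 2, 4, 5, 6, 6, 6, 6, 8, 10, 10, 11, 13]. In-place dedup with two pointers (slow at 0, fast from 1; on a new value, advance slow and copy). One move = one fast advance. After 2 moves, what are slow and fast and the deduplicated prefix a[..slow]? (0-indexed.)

slow=1, fast=3, prefix=[1, 2]

(s=0,f=1) a[fast]=1=a[slow] dup → fast++
(s=0,f=2) a[fast]=2≠a[slow]=1 write a[1]=2 → slow++,fast++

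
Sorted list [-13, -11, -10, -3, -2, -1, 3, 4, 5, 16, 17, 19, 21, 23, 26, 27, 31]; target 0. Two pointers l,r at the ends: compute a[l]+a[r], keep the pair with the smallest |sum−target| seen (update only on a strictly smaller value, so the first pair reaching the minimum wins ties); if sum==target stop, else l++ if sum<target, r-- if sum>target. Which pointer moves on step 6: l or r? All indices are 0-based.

l=0 r=16: -13+31=18 d=18 *, r--
l=0 r=15: -13+27=14 d=14 *, r--
l=0 r=14: -13+26=13 d=13 *, r--
l=0 r=13: -13+23=10 d=10 *, r--
l=0 r=12: -13+21=8 d=8 *, r--
l=0 r=11: -13+19=6 d=6 *, r--

r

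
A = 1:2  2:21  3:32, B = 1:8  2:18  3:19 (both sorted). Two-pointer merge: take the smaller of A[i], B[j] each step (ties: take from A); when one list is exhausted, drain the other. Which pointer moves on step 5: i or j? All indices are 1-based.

i=1 j=1: A[i]=2<=B[j]=8 take 2, i++
i=2 j=1: A[i]=21>B[j]=8 take 8, j++
i=2 j=2: A[i]=21>B[j]=18 take 18, j++
i=2 j=3: A[i]=21>B[j]=19 take 19, j++
i=2 j=4: B done, take A[i]=21, i++

i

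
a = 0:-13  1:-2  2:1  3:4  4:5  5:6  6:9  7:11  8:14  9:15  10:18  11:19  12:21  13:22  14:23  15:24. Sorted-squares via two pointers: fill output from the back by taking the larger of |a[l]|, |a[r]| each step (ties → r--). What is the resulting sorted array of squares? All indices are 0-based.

l=0 r=15: |-13|<=|24| out[15]=576, r--
l=0 r=14: |-13|<=|23| out[14]=529, r--
l=0 r=13: |-13|<=|22| out[13]=484, r--
l=0 r=12: |-13|<=|21| out[12]=441, r--
l=0 r=11: |-13|<=|19| out[11]=361, r--
l=0 r=10: |-13|<=|18| out[10]=324, r--
l=0 r=9: |-13|<=|15| out[9]=225, r--
l=0 r=8: |-13|<=|14| out[8]=196, r--
l=0 r=7: |-13|>|11| out[7]=169, l++
l=1 r=7: |-2|<=|11| out[6]=121, r--
l=1 r=6: |-2|<=|9| out[5]=81, r--
l=1 r=5: |-2|<=|6| out[4]=36, r--
l=1 r=4: |-2|<=|5| out[3]=25, r--
l=1 r=3: |-2|<=|4| out[2]=16, r--
l=1 r=2: |-2|>|1| out[1]=4, l++
l=2 r=2: |1|<=|1| out[0]=1, r--

[1, 4, 16, 25, 36, 81, 121, 169, 196, 225, 324, 361, 441, 484, 529, 576]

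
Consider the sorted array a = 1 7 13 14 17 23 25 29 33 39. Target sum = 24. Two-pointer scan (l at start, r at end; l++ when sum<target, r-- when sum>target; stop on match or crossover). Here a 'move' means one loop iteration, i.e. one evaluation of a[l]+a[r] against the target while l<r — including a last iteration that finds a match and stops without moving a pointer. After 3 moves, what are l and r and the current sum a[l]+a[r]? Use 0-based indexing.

l=0, r=6, sum=26

[0,9] 1+39=40 >24 → r--
[0,8] 1+33=34 >24 → r--
[0,7] 1+29=30 >24 → r--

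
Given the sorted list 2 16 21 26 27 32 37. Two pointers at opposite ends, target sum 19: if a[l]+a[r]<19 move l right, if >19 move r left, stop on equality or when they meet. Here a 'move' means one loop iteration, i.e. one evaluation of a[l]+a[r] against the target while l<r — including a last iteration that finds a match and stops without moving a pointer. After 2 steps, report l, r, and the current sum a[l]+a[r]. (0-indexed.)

l=0, r=4, sum=29

[0,6] 2+37=39 >19 → r--
[0,5] 2+32=34 >19 → r--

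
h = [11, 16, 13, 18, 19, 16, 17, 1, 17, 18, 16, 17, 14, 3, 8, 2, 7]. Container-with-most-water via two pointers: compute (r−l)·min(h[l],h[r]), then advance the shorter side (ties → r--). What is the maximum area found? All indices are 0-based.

l=0 r=16: min(11,7)*16=112 best=112 *, r--
l=0 r=15: min(11,2)*15=30 best=112, r--
l=0 r=14: min(11,8)*14=112 best=112, r--
l=0 r=13: min(11,3)*13=39 best=112, r--
l=0 r=12: min(11,14)*12=132 best=132 *, l++
l=1 r=12: min(16,14)*11=154 best=154 *, r--
l=1 r=11: min(16,17)*10=160 best=160 *, l++
l=2 r=11: min(13,17)*9=117 best=160, l++
l=3 r=11: min(18,17)*8=136 best=160, r--
l=3 r=10: min(18,16)*7=112 best=160, r--
l=3 r=9: min(18,18)*6=108 best=160, r--
l=3 r=8: min(18,17)*5=85 best=160, r--
l=3 r=7: min(18,1)*4=4 best=160, r--
l=3 r=6: min(18,17)*3=51 best=160, r--
l=3 r=5: min(18,16)*2=32 best=160, r--
l=3 r=4: min(18,19)*1=18 best=160, l++

max area = 160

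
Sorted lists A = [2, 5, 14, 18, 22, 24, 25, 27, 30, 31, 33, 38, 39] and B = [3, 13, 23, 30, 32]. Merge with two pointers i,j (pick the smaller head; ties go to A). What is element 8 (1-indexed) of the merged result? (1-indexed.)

[i=1,j=1] A[i]=2<=B[j]=3 take 2 → i++
[i=2,j=1] A[i]=5>B[j]=3 take 3 → j++
[i=2,j=2] A[i]=5<=B[j]=13 take 5 → i++
[i=3,j=2] A[i]=14>B[j]=13 take 13 → j++
[i=3,j=3] A[i]=14<=B[j]=23 take 14 → i++
[i=4,j=3] A[i]=18<=B[j]=23 take 18 → i++
[i=5,j=3] A[i]=22<=B[j]=23 take 22 → i++
[i=6,j=3] A[i]=24>B[j]=23 take 23 → j++
[i=6,j=4] A[i]=24<=B[j]=30 take 24 → i++
[i=7,j=4] A[i]=25<=B[j]=30 take 25 → i++
[i=8,j=4] A[i]=27<=B[j]=30 take 27 → i++
[i=9,j=4] A[i]=30<=B[j]=30 take 30 → i++
[i=10,j=4] A[i]=31>B[j]=30 take 30 → j++
[i=10,j=5] A[i]=31<=B[j]=32 take 31 → i++
[i=11,j=5] A[i]=33>B[j]=32 take 32 → j++
[i=11,j=6] B done, take A[i]=33 → i++
[i=12,j=6] B done, take A[i]=38 → i++
[i=13,j=6] B done, take A[i]=39 → i++

merged[8] = 23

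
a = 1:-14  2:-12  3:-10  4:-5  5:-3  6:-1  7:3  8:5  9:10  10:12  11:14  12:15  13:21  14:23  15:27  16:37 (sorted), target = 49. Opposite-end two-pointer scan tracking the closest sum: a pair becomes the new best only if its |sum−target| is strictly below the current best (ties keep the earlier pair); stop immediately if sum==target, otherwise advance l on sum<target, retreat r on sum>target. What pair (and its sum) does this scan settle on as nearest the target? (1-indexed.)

l=1 r=16: -14+37=23 d=26 *, l++
l=2 r=16: -12+37=25 d=24 *, l++
l=3 r=16: -10+37=27 d=22 *, l++
l=4 r=16: -5+37=32 d=17 *, l++
l=5 r=16: -3+37=34 d=15 *, l++
l=6 r=16: -1+37=36 d=13 *, l++
l=7 r=16: 3+37=40 d=9 *, l++
l=8 r=16: 5+37=42 d=7 *, l++
l=9 r=16: 10+37=47 d=2 *, l++
l=10 r=16: 12+37=49 d=0 *, stop

pair (12, 37) with sum 49 (|Δ|=0)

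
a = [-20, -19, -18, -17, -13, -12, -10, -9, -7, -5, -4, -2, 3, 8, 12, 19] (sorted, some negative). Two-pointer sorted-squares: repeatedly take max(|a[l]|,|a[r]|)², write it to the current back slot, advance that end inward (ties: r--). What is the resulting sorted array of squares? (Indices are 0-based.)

[0,15] |-20|>|19| out[15]=400 → l++
[1,15] |-19|<=|19| out[14]=361 → r--
[1,14] |-19|>|12| out[13]=361 → l++
[2,14] |-18|>|12| out[12]=324 → l++
[3,14] |-17|>|12| out[11]=289 → l++
[4,14] |-13|>|12| out[10]=169 → l++
[5,14] |-12|<=|12| out[9]=144 → r--
[5,13] |-12|>|8| out[8]=144 → l++
[6,13] |-10|>|8| out[7]=100 → l++
[7,13] |-9|>|8| out[6]=81 → l++
[8,13] |-7|<=|8| out[5]=64 → r--
[8,12] |-7|>|3| out[4]=49 → l++
[9,12] |-5|>|3| out[3]=25 → l++
[10,12] |-4|>|3| out[2]=16 → l++
[11,12] |-2|<=|3| out[1]=9 → r--
[11,11] |-2|<=|-2| out[0]=4 → r--

[4, 9, 16, 25, 49, 64, 81, 100, 144, 144, 169, 289, 324, 361, 361, 400]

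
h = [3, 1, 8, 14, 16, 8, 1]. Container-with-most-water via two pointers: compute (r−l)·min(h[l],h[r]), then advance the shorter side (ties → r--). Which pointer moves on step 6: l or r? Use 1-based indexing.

l=1 r=7: min(3,1)*6=6 best=6 *, r--
l=1 r=6: min(3,8)*5=15 best=15 *, l++
l=2 r=6: min(1,8)*4=4 best=15, l++
l=3 r=6: min(8,8)*3=24 best=24 *, r--
l=3 r=5: min(8,16)*2=16 best=24, l++
l=4 r=5: min(14,16)*1=14 best=24, l++

l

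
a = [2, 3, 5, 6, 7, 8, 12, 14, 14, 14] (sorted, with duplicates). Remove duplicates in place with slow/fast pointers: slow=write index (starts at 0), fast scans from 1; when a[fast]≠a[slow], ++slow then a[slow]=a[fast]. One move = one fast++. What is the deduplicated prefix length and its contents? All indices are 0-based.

(s=0,f=1) a[fast]=3≠a[slow]=2 write a[1]=3 → slow++,fast++
(s=1,f=2) a[fast]=5≠a[slow]=3 write a[2]=5 → slow++,fast++
(s=2,f=3) a[fast]=6≠a[slow]=5 write a[3]=6 → slow++,fast++
(s=3,f=4) a[fast]=7≠a[slow]=6 write a[4]=7 → slow++,fast++
(s=4,f=5) a[fast]=8≠a[slow]=7 write a[5]=8 → slow++,fast++
(s=5,f=6) a[fast]=12≠a[slow]=8 write a[6]=12 → slow++,fast++
(s=6,f=7) a[fast]=14≠a[slow]=12 write a[7]=14 → slow++,fast++
(s=7,f=8) a[fast]=14=a[slow] dup → fast++
(s=7,f=9) a[fast]=14=a[slow] dup → fast++

length 8; prefix = [2, 3, 5, 6, 7, 8, 12, 14]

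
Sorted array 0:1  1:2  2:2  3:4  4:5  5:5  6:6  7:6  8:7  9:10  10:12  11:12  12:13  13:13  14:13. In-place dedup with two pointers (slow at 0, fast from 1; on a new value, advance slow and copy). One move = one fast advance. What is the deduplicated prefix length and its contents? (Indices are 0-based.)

length 9; prefix = [1, 2, 4, 5, 6, 7, 10, 12, 13]

(s=0,f=1) a[fast]=2≠a[slow]=1 write a[1]=2 → slow++,fast++
(s=1,f=2) a[fast]=2=a[slow] dup → fast++
(s=1,f=3) a[fast]=4≠a[slow]=2 write a[2]=4 → slow++,fast++
(s=2,f=4) a[fast]=5≠a[slow]=4 write a[3]=5 → slow++,fast++
(s=3,f=5) a[fast]=5=a[slow] dup → fast++
(s=3,f=6) a[fast]=6≠a[slow]=5 write a[4]=6 → slow++,fast++
(s=4,f=7) a[fast]=6=a[slow] dup → fast++
(s=4,f=8) a[fast]=7≠a[slow]=6 write a[5]=7 → slow++,fast++
(s=5,f=9) a[fast]=10≠a[slow]=7 write a[6]=10 → slow++,fast++
(s=6,f=10) a[fast]=12≠a[slow]=10 write a[7]=12 → slow++,fast++
(s=7,f=11) a[fast]=12=a[slow] dup → fast++
(s=7,f=12) a[fast]=13≠a[slow]=12 write a[8]=13 → slow++,fast++
(s=8,f=13) a[fast]=13=a[slow] dup → fast++
(s=8,f=14) a[fast]=13=a[slow] dup → fast++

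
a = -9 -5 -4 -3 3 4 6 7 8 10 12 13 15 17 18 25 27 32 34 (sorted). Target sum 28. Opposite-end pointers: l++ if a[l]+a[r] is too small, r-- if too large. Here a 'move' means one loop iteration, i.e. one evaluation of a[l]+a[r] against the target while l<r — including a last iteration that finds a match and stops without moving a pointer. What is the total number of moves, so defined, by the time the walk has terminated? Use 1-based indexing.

4 moves

[1,19] -9+34=25 <28 → l++
[2,19] -5+34=29 >28 → r--
[2,18] -5+32=27 <28 → l++
[3,18] -4+32=28 → found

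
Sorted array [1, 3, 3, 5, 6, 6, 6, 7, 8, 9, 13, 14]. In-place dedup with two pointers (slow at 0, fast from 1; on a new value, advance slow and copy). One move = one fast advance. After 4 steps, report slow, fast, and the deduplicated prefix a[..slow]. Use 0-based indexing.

slow=3, fast=5, prefix=[1, 3, 5, 6]

slow=0 fast=1: a[fast]=3≠a[slow]=1 write a[1]=3, slow++,fast++
slow=1 fast=2: a[fast]=3=a[slow] dup, fast++
slow=1 fast=3: a[fast]=5≠a[slow]=3 write a[2]=5, slow++,fast++
slow=2 fast=4: a[fast]=6≠a[slow]=5 write a[3]=6, slow++,fast++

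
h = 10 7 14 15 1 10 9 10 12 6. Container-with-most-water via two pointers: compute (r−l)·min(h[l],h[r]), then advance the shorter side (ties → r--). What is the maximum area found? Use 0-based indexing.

max area = 80

[0,9] min(10,6)*9=54 best=54 * → r--
[0,8] min(10,12)*8=80 best=80 * → l++
[1,8] min(7,12)*7=49 best=80 → l++
[2,8] min(14,12)*6=72 best=80 → r--
[2,7] min(14,10)*5=50 best=80 → r--
[2,6] min(14,9)*4=36 best=80 → r--
[2,5] min(14,10)*3=30 best=80 → r--
[2,4] min(14,1)*2=2 best=80 → r--
[2,3] min(14,15)*1=14 best=80 → l++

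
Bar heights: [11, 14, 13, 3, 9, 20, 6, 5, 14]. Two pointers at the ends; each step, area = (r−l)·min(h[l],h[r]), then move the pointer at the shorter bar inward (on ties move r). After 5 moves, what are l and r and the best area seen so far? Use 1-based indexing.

l=3, r=6, best area=98

l=1 r=9: min(11,14)*8=88 best=88 *, l++
l=2 r=9: min(14,14)*7=98 best=98 *, r--
l=2 r=8: min(14,5)*6=30 best=98, r--
l=2 r=7: min(14,6)*5=30 best=98, r--
l=2 r=6: min(14,20)*4=56 best=98, l++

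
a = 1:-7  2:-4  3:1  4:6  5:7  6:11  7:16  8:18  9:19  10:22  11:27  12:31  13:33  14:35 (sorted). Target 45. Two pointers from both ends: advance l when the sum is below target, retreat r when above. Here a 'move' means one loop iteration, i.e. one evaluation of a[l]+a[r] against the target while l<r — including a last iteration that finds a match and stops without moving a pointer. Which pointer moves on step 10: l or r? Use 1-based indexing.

[1,14] -7+35=28 <45 → l++
[2,14] -4+35=31 <45 → l++
[3,14] 1+35=36 <45 → l++
[4,14] 6+35=41 <45 → l++
[5,14] 7+35=42 <45 → l++
[6,14] 11+35=46 >45 → r--
[6,13] 11+33=44 <45 → l++
[7,13] 16+33=49 >45 → r--
[7,12] 16+31=47 >45 → r--
[7,11] 16+27=43 <45 → l++

l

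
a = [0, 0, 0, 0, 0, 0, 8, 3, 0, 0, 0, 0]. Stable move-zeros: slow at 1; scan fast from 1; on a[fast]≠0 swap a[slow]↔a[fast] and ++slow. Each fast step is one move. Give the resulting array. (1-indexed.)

[8, 3, 0, 0, 0, 0, 0, 0, 0, 0, 0, 0]

(s=1,f=1) a[fast]=0 → fast++
(s=1,f=2) a[fast]=0 → fast++
(s=1,f=3) a[fast]=0 → fast++
(s=1,f=4) a[fast]=0 → fast++
(s=1,f=5) a[fast]=0 → fast++
(s=1,f=6) a[fast]=0 → fast++
(s=1,f=7) a[fast]=8≠0 swap→a[1]=8 → slow++,fast++
(s=2,f=8) a[fast]=3≠0 swap→a[2]=3 → slow++,fast++
(s=3,f=9) a[fast]=0 → fast++
(s=3,f=10) a[fast]=0 → fast++
(s=3,f=11) a[fast]=0 → fast++
(s=3,f=12) a[fast]=0 → fast++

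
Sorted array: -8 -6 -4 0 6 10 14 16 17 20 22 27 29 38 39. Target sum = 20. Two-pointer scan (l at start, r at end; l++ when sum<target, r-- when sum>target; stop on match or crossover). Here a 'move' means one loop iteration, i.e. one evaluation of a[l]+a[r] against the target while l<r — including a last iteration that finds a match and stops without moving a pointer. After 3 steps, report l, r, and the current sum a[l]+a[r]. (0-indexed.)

[0,14] -8+39=31 >20 → r--
[0,13] -8+38=30 >20 → r--
[0,12] -8+29=21 >20 → r--

l=0, r=11, sum=19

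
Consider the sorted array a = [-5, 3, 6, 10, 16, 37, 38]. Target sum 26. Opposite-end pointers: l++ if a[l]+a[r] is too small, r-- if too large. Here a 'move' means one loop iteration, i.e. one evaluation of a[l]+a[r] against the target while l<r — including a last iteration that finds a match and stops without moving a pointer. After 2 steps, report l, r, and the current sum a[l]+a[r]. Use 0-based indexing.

l=0, r=4, sum=11

l=0 r=6: -5+38=33 >26, r--
l=0 r=5: -5+37=32 >26, r--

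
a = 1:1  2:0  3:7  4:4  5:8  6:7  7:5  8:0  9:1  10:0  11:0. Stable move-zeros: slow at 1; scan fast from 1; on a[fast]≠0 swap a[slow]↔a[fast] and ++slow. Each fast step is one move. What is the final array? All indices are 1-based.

[1, 7, 4, 8, 7, 5, 1, 0, 0, 0, 0]

(s=1,f=1) a[fast]=1≠0 swap→a[1]=1 → slow++,fast++
(s=2,f=2) a[fast]=0 → fast++
(s=2,f=3) a[fast]=7≠0 swap→a[2]=7 → slow++,fast++
(s=3,f=4) a[fast]=4≠0 swap→a[3]=4 → slow++,fast++
(s=4,f=5) a[fast]=8≠0 swap→a[4]=8 → slow++,fast++
(s=5,f=6) a[fast]=7≠0 swap→a[5]=7 → slow++,fast++
(s=6,f=7) a[fast]=5≠0 swap→a[6]=5 → slow++,fast++
(s=7,f=8) a[fast]=0 → fast++
(s=7,f=9) a[fast]=1≠0 swap→a[7]=1 → slow++,fast++
(s=8,f=10) a[fast]=0 → fast++
(s=8,f=11) a[fast]=0 → fast++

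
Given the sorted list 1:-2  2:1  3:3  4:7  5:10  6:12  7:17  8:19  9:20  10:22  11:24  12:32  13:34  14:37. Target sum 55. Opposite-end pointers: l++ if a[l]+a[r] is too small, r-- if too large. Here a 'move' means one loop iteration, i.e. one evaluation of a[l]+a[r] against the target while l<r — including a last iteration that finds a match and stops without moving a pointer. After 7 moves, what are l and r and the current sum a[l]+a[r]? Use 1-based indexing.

l=8, r=14, sum=56

[1,14] -2+37=35 <55 → l++
[2,14] 1+37=38 <55 → l++
[3,14] 3+37=40 <55 → l++
[4,14] 7+37=44 <55 → l++
[5,14] 10+37=47 <55 → l++
[6,14] 12+37=49 <55 → l++
[7,14] 17+37=54 <55 → l++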